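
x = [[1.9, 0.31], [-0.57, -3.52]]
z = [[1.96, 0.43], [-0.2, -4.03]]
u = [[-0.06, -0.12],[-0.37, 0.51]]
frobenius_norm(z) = 4.51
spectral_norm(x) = 3.63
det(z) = -7.81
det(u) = -0.07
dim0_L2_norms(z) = [1.97, 4.05]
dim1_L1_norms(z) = [2.39, 4.23]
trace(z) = -2.07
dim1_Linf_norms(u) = [0.12, 0.51]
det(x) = -6.51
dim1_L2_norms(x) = [1.93, 3.57]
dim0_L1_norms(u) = [0.43, 0.63]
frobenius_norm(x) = 4.05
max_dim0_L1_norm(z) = 4.46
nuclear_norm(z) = 5.99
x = z + u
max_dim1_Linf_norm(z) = 4.03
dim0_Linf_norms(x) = [1.9, 3.52]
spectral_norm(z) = 4.08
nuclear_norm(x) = 5.43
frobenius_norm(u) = 0.64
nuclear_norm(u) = 0.75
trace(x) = -1.62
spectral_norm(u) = 0.63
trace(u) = 0.45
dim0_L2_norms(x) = [1.98, 3.53]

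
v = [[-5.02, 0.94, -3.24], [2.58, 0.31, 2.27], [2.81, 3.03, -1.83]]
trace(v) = -6.54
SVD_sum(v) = [[-5.2, -0.02, -2.91], [2.93, 0.01, 1.64], [1.37, 0.01, 0.77]] + [[0.32,0.69,-0.58], [-0.1,-0.21,0.17], [1.42,3.05,-2.57]] + [[-0.14, 0.28, 0.25], [-0.26, 0.50, 0.45], [0.01, -0.03, -0.03]]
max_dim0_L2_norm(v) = 6.3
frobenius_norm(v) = 8.30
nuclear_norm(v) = 12.20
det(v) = 25.30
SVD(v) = [[-0.85, 0.22, 0.48], [0.48, -0.07, 0.88], [0.22, 0.97, -0.05]] @ diag([7.01966335674848, 4.353341274151748, 0.8280375043978976]) @ [[0.87,  0.00,  0.49], [0.34,  0.72,  -0.61], [-0.35,  0.69,  0.63]]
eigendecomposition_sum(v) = [[(-0.15+0j), (-0.31-0j), (-0.06+0j)], [(0.66+0j), (1.35+0j), 0.28-0.00j], [0.49+0.00j, 1.00+0.00j, 0.21-0.00j]] + [[-2.43+0.20j, (0.62+2.96j), (-1.59-3.94j)],[(0.96-0.3j), (-0.52-1.13j), 0.99+1.44j],[(1.16+0.97j), (1.02-1.57j), -1.02+2.43j]] + [[(-2.43-0.2j), 0.62-2.96j, -1.59+3.94j], [(0.96+0.3j), (-0.52+1.13j), 0.99-1.44j], [1.16-0.97j, 1.02+1.57j, -1.02-2.43j]]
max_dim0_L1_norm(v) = 10.41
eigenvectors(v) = [[(-0.18+0j), (0.8+0j), 0.80-0.00j], [(0.79+0j), (-0.32+0.07j), (-0.32-0.07j)], [0.59+0.00j, (-0.35-0.35j), -0.35+0.35j]]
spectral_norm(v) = 7.02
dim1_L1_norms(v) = [9.2, 5.16, 7.67]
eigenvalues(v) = [(1.4+0j), (-3.97+1.5j), (-3.97-1.5j)]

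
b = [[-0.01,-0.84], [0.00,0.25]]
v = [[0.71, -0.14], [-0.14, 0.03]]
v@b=[[-0.01, -0.63], [0.0, 0.13]]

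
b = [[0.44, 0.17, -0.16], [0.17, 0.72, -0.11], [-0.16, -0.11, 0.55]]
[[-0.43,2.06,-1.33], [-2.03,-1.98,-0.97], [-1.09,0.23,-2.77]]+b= [[0.01, 2.23, -1.49], [-1.86, -1.26, -1.08], [-1.25, 0.12, -2.22]]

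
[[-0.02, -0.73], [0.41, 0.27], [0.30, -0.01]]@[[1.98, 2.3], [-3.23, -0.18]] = [[2.32, 0.09],[-0.06, 0.89],[0.63, 0.69]]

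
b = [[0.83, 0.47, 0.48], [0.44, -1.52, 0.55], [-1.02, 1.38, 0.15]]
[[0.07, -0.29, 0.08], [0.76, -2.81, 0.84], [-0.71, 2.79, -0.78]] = b@ [[0.21, -0.88, 0.22], [-0.38, 1.42, -0.42], [0.16, -0.48, 0.19]]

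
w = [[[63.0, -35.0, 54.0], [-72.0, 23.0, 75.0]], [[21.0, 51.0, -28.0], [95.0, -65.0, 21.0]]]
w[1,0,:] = [21.0, 51.0, -28.0]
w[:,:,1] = [[-35.0, 23.0], [51.0, -65.0]]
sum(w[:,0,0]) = 84.0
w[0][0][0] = 63.0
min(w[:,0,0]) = 21.0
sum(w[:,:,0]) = 107.0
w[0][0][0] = 63.0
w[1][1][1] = -65.0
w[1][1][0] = 95.0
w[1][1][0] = 95.0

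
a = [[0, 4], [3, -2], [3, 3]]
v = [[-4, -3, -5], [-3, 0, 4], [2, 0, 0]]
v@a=[[-24, -25], [12, 0], [0, 8]]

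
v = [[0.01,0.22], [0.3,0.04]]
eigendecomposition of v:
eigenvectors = [[-0.67, -0.63], [0.74, -0.78]]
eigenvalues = [-0.23, 0.28]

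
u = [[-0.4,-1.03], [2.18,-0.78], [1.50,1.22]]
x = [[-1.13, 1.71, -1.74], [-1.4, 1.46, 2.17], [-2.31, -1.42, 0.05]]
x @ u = [[1.57, -2.29], [7.0, 2.95], [-2.10, 3.55]]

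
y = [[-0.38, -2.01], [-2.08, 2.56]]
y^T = [[-0.38, -2.08],[-2.01, 2.56]]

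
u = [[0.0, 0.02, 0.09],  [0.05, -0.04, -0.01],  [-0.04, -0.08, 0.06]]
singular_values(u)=[0.12, 0.08, 0.06]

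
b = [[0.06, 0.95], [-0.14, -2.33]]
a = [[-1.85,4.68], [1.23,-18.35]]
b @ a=[[1.06, -17.15], [-2.61, 42.10]]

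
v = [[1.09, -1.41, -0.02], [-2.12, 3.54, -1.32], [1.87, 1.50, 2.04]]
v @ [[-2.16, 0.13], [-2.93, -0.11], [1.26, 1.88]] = [[1.75, 0.26], [-7.46, -3.15], [-5.86, 3.91]]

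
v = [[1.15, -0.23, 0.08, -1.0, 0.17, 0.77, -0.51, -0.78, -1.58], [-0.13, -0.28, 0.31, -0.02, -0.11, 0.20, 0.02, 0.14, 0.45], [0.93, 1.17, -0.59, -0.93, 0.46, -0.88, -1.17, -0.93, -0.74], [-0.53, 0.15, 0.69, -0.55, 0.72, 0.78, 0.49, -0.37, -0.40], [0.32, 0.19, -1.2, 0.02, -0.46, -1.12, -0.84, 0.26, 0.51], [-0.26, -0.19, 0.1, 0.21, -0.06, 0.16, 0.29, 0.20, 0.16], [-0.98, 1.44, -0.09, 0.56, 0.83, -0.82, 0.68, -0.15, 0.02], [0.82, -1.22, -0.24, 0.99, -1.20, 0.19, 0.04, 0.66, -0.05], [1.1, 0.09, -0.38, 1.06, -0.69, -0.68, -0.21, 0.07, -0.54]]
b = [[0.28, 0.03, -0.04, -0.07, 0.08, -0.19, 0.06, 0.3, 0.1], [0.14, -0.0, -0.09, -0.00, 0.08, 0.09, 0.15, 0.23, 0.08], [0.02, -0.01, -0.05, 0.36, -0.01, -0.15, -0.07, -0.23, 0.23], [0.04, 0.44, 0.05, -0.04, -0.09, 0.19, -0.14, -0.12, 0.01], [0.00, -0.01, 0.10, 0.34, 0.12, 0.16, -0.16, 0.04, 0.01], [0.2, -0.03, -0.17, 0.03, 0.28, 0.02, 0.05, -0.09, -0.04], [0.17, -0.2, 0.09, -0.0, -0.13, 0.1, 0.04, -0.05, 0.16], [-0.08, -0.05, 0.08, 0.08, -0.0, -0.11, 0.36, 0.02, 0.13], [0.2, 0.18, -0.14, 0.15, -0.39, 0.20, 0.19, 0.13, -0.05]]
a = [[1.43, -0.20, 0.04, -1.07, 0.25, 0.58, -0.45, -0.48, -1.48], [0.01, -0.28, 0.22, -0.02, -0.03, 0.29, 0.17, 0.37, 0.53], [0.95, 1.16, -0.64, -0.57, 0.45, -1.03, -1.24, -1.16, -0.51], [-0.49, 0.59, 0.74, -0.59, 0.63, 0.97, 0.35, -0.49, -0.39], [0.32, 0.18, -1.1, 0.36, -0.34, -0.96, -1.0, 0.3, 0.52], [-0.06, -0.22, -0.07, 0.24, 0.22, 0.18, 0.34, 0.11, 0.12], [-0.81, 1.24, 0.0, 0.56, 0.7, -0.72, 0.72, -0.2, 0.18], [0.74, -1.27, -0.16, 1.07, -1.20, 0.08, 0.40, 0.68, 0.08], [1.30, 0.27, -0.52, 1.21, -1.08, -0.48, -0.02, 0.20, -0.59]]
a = b + v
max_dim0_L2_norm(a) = 2.49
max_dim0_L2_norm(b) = 0.53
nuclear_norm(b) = 3.83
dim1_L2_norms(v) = [2.52, 0.68, 2.69, 1.66, 2.02, 0.58, 2.28, 2.26, 1.94]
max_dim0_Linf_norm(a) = 1.48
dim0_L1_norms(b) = [1.13, 0.95, 0.81, 1.07, 1.18, 1.21, 1.22, 1.21, 0.81]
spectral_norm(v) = 3.46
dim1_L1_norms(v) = [6.27, 1.66, 7.8, 4.68, 4.92, 1.63, 5.57, 5.41, 4.82]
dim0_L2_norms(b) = [0.46, 0.52, 0.3, 0.53, 0.53, 0.44, 0.5, 0.49, 0.34]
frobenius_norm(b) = 1.39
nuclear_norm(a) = 13.48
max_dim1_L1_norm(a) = 7.71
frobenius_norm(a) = 6.05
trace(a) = 0.57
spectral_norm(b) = 0.68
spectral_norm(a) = 3.55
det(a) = -0.01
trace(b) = 0.34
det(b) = -0.00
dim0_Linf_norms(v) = [1.15, 1.44, 1.2, 1.06, 1.2, 1.12, 1.17, 0.93, 1.58]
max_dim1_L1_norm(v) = 7.8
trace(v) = 0.23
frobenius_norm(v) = 5.94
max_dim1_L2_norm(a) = 2.72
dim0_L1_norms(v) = [6.22, 4.96, 3.68, 5.34, 4.7, 5.6, 4.25, 3.56, 4.45]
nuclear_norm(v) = 12.01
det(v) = 0.00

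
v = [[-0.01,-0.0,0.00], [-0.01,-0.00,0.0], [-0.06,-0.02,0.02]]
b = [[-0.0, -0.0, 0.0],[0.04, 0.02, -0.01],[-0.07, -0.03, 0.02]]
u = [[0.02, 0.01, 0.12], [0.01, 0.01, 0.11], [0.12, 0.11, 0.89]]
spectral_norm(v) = 0.07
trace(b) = 0.04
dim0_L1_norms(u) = [0.15, 0.13, 1.12]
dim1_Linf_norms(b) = [0.0, 0.04, 0.07]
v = u @ b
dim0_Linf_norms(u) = [0.12, 0.11, 0.89]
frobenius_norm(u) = 0.92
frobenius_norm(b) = 0.09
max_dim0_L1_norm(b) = 0.11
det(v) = 0.00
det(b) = 0.00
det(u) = -0.00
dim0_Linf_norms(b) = [0.07, 0.03, 0.02]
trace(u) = 0.92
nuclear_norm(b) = 0.09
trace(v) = 0.01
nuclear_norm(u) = 0.93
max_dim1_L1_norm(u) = 1.12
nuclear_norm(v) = 0.07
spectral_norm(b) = 0.09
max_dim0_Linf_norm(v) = 0.06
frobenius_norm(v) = 0.07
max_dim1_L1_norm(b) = 0.12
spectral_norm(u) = 0.92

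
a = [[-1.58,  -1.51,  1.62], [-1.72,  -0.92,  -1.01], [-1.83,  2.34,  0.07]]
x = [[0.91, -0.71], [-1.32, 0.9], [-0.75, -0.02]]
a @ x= [[-0.66,-0.27],[0.41,0.41],[-4.81,3.40]]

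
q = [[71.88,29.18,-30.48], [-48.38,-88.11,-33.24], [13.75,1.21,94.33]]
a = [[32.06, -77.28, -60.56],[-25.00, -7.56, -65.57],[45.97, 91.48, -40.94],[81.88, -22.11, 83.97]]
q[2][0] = 13.75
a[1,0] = -25.0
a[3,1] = -22.11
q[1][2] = -33.24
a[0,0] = 32.06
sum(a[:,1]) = -15.469999999999999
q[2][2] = 94.33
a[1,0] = -25.0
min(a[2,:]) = -40.94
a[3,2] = 83.97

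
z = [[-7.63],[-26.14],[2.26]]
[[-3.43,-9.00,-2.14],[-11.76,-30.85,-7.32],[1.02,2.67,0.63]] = z@ [[0.45, 1.18, 0.28]]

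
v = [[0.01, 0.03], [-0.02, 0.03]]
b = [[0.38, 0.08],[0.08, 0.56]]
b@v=[[0.0, 0.01], [-0.01, 0.02]]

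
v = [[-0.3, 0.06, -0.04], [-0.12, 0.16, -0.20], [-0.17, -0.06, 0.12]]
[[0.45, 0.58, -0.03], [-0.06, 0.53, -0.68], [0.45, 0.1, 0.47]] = v@ [[-1.57,  -1.64,  -0.64], [1.0,  0.65,  -2.52], [2.06,  -1.17,  1.79]]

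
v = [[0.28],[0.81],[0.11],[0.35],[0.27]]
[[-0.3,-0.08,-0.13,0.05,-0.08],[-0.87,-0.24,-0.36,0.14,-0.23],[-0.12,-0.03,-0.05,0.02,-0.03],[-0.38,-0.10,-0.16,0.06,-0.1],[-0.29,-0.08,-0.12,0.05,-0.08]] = v @ [[-1.08,  -0.30,  -0.45,  0.17,  -0.28]]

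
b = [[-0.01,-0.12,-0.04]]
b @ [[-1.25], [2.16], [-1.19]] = [[-0.2]]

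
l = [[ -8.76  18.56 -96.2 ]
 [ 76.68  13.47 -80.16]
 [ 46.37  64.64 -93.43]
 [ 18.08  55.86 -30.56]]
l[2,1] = 64.64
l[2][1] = 64.64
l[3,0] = 18.08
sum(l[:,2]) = -300.35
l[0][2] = -96.2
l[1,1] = 13.47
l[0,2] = -96.2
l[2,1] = 64.64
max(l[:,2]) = -30.56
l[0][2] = -96.2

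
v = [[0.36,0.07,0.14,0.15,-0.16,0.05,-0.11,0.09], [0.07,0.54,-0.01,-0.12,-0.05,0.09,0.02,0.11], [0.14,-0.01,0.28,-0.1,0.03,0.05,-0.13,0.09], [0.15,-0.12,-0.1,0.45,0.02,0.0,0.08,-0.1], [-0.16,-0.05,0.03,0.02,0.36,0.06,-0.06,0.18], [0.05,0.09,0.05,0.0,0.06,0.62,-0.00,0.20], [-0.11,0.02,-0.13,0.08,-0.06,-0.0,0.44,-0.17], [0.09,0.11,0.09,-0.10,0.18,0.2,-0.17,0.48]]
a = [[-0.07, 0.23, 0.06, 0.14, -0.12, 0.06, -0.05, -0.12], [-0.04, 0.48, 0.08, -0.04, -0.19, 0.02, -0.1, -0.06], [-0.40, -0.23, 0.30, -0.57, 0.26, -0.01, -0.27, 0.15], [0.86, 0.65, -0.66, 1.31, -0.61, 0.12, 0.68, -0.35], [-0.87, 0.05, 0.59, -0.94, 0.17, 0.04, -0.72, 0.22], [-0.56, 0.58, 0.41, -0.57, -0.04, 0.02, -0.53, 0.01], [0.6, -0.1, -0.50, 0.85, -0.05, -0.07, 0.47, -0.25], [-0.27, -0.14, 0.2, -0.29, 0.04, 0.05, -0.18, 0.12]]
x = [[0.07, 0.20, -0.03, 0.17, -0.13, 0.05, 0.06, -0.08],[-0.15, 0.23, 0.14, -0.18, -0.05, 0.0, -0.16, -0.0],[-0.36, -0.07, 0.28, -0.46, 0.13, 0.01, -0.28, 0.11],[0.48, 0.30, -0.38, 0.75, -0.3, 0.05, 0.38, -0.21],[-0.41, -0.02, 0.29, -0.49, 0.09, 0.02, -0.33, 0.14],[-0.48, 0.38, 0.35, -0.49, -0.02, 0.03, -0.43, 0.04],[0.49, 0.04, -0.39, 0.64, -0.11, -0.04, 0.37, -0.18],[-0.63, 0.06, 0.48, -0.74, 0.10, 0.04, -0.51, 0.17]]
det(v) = -0.00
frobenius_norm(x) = 2.47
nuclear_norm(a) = 4.89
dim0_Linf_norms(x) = [0.63, 0.38, 0.48, 0.75, 0.3, 0.05, 0.51, 0.21]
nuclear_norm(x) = 3.27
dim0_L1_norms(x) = [3.07, 1.3, 2.34, 3.92, 0.93, 0.24, 2.52, 0.93]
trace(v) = 3.53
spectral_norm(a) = 3.15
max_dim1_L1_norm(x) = 2.85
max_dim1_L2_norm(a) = 2.07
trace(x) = 1.99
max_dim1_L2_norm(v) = 0.66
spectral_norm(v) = 0.97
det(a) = -0.00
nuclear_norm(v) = 3.54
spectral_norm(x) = 2.38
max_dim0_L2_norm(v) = 0.66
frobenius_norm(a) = 3.38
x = v @ a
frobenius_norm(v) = 1.49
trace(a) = 2.80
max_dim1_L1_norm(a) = 5.24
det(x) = -0.00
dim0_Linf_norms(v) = [0.36, 0.54, 0.28, 0.45, 0.36, 0.62, 0.44, 0.48]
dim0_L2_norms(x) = [1.19, 0.58, 0.91, 1.51, 0.4, 0.1, 0.97, 0.38]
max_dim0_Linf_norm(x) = 0.75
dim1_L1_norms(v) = [1.13, 1.01, 0.83, 1.02, 0.92, 1.07, 1.01, 1.42]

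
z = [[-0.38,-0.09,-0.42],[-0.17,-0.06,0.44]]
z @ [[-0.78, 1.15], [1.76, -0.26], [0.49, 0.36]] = [[-0.07, -0.56], [0.24, -0.02]]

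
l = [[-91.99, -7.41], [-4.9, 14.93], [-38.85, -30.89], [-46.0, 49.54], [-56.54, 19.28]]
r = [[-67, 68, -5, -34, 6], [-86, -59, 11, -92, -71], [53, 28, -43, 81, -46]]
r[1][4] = -71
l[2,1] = -30.89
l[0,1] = -7.41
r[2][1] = 28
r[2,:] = [53, 28, -43, 81, -46]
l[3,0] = -46.0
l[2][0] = -38.85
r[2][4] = -46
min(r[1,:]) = -92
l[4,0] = -56.54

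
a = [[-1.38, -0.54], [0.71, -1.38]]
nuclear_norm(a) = 3.03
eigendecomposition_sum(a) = [[-0.69+0.31j, -0.27-0.60j], [0.36+0.79j, (-0.69+0.31j)]] + [[-0.69-0.31j, (-0.27+0.6j)], [(0.36-0.79j), (-0.69-0.31j)]]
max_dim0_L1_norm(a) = 2.09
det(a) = 2.29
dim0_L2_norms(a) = [1.55, 1.48]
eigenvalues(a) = [(-1.38+0.62j), (-1.38-0.62j)]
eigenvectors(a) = [[0.00+0.66j, 0.00-0.66j], [0.75+0.00j, 0.75-0.00j]]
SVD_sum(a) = [[-0.73, 0.47], [1.13, -0.73]] + [[-0.65, -1.01],  [-0.42, -0.65]]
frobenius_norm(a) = 2.15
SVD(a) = [[-0.54, 0.84], [0.84, 0.54]] @ diag([1.5999339919613658, 1.429933991961366]) @ [[0.84,  -0.54],  [-0.54,  -0.84]]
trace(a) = -2.76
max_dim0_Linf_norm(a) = 1.38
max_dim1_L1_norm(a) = 2.09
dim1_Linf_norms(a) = [1.38, 1.38]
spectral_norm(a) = 1.60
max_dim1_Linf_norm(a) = 1.38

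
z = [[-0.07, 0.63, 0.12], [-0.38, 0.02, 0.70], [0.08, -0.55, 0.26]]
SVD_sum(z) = [[-0.02,0.54,-0.17], [0.01,-0.17,0.05], [0.02,-0.58,0.18]] + [[-0.13, 0.07, 0.25], [-0.35, 0.20, 0.66], [-0.02, 0.01, 0.04]] + [[0.08, 0.01, 0.04], [-0.03, -0.01, -0.02], [0.08, 0.01, 0.04]]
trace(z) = 0.21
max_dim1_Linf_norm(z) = 0.7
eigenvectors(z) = [[-0.84+0.00j, 0.14-0.55j, (0.14+0.55j)], [-0.21+0.00j, 0.68+0.00j, 0.68-0.00j], [-0.50+0.00j, (0.08+0.45j), (0.08-0.45j)]]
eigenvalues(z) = [(0.16+0j), (0.02+0.77j), (0.02-0.77j)]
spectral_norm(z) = 0.85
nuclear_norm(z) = 1.81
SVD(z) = [[-0.67, -0.35, 0.65],  [0.21, -0.93, -0.29],  [0.71, -0.06, 0.70]] @ diag([0.8480996646718764, 0.8306653521947289, 0.13498900491024274]) @ [[0.03, -0.95, 0.3], [0.45, -0.25, -0.86], [0.89, 0.16, 0.42]]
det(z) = 0.10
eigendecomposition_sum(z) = [[0.10-0.00j, (-0.03+0j), (0.12+0j)],  [0.02-0.00j, (-0.01+0j), (0.03+0j)],  [(0.06-0j), -0.02+0.00j, 0.07+0.00j]] + [[-0.08+0.15j, 0.33+0.07j, -0.00-0.29j], [(-0.2-0.05j), (0.01+0.41j), (0.33-0.08j)], [(0.01-0.14j), -0.26+0.06j, (0.09+0.21j)]] + [[-0.08-0.15j, (0.33-0.07j), (-0+0.29j)], [-0.20+0.05j, (0.01-0.41j), 0.33+0.08j], [(0.01+0.14j), -0.26-0.06j, 0.09-0.21j]]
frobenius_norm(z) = 1.19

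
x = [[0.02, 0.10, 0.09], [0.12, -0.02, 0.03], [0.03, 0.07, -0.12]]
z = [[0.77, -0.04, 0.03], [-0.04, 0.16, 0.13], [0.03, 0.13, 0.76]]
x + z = [[0.79, 0.06, 0.12], [0.08, 0.14, 0.16], [0.06, 0.20, 0.64]]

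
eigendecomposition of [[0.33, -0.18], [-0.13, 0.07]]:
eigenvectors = [[0.93, 0.48], [-0.37, 0.88]]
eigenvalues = [0.4, -0.0]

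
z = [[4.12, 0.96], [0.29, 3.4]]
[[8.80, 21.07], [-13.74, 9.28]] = z @[[3.14, 4.57], [-4.31, 2.34]]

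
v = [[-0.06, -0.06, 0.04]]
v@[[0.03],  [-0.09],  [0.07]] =[[0.01]]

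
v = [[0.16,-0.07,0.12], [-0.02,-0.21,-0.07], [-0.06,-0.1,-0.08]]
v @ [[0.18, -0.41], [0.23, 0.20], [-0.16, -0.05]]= [[-0.01, -0.09], [-0.04, -0.03], [-0.02, 0.01]]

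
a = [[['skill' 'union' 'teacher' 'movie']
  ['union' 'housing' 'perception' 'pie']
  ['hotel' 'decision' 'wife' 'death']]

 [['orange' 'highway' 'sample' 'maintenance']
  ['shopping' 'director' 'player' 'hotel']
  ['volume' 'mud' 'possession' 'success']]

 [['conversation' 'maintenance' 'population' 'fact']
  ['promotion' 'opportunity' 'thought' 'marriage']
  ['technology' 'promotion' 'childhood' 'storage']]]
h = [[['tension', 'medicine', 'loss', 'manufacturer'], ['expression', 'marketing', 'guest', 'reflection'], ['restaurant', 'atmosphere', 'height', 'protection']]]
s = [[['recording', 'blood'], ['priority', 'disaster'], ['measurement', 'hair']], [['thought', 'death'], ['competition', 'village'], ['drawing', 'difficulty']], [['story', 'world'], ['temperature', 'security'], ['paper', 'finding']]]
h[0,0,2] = 'loss'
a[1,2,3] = 'success'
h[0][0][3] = 'manufacturer'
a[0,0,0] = 'skill'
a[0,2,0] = 'hotel'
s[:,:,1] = [['blood', 'disaster', 'hair'], ['death', 'village', 'difficulty'], ['world', 'security', 'finding']]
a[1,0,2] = 'sample'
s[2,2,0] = 'paper'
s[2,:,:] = [['story', 'world'], ['temperature', 'security'], ['paper', 'finding']]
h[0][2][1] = 'atmosphere'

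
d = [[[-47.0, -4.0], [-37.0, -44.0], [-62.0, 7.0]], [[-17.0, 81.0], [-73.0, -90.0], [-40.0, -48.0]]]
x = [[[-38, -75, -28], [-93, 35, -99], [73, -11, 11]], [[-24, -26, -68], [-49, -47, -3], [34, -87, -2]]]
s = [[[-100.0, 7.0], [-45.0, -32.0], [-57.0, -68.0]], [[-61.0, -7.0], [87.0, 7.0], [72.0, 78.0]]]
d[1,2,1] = -48.0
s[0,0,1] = 7.0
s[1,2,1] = 78.0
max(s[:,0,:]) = 7.0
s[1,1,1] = 7.0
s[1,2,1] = 78.0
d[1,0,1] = 81.0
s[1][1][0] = 87.0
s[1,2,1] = 78.0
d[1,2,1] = -48.0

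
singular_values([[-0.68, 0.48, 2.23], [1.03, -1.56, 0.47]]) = [2.4, 1.91]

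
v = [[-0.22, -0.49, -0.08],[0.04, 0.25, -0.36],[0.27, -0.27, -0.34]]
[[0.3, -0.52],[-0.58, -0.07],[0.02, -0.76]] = v@[[0.40, -0.51], [-0.95, 1.13], [1.0, 0.92]]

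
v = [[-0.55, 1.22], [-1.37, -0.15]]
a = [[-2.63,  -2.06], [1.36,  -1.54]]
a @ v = [[4.27, -2.90], [1.36, 1.89]]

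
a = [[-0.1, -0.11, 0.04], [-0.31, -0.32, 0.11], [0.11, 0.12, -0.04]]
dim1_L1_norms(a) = [0.25, 0.74, 0.27]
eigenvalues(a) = [(-0.47+0j), 0j, -0j]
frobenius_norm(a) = 0.51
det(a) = -0.00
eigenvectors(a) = [[-0.30+0.00j, -0.24-0.38j, (-0.24+0.38j)],  [(-0.89+0j), 0.46+0.36j, (0.46-0.36j)],  [(0.33+0j), (0.68+0j), (0.68-0j)]]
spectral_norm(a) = 0.51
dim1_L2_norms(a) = [0.15, 0.46, 0.17]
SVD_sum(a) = [[-0.10, -0.11, 0.04], [-0.31, -0.32, 0.11], [0.11, 0.12, -0.04]] + [[0.00, -0.0, 0.00], [-0.00, 0.00, -0.0], [-0.0, 0.0, -0.0]] + [[-0.00, 0.00, 0.0], [-0.0, 0.00, 0.00], [-0.0, 0.0, 0.00]]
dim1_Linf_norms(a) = [0.11, 0.32, 0.12]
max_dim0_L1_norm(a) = 0.55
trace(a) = -0.46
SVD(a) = [[-0.3, 0.75, 0.59],[-0.90, -0.43, 0.10],[0.33, -0.50, 0.8]] @ diag([0.51220737587907, 0.006228090739660991, 0.0021943064543912694]) @ [[0.67, 0.70, -0.24], [0.73, -0.58, 0.36], [-0.11, 0.42, 0.9]]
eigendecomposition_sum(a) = [[-0.10+0.00j,-0.11-0.00j,0.04-0.00j], [-0.31+0.00j,(-0.32-0j),0.11-0.00j], [0.11-0.00j,0.12+0.00j,(-0.04+0j)]] + [[-0j, -0.00-0.00j, 0.00-0.00j], [(-0+0j), 0.00+0.00j, -0.00+0.00j], [-0.00+0.00j, 0.00-0.00j, 0.00+0.00j]] + [[0j, (-0+0j), 0.00+0.00j], [(-0-0j), -0j, -0.00-0.00j], [(-0-0j), 0j, -0j]]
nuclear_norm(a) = 0.52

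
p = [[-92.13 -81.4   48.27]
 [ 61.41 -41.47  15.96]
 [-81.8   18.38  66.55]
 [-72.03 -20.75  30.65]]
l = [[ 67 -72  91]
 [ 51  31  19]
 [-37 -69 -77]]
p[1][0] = 61.41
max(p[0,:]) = 48.27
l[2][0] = -37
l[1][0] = 51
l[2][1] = -69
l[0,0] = 67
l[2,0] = -37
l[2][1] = -69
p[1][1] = -41.47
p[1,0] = 61.41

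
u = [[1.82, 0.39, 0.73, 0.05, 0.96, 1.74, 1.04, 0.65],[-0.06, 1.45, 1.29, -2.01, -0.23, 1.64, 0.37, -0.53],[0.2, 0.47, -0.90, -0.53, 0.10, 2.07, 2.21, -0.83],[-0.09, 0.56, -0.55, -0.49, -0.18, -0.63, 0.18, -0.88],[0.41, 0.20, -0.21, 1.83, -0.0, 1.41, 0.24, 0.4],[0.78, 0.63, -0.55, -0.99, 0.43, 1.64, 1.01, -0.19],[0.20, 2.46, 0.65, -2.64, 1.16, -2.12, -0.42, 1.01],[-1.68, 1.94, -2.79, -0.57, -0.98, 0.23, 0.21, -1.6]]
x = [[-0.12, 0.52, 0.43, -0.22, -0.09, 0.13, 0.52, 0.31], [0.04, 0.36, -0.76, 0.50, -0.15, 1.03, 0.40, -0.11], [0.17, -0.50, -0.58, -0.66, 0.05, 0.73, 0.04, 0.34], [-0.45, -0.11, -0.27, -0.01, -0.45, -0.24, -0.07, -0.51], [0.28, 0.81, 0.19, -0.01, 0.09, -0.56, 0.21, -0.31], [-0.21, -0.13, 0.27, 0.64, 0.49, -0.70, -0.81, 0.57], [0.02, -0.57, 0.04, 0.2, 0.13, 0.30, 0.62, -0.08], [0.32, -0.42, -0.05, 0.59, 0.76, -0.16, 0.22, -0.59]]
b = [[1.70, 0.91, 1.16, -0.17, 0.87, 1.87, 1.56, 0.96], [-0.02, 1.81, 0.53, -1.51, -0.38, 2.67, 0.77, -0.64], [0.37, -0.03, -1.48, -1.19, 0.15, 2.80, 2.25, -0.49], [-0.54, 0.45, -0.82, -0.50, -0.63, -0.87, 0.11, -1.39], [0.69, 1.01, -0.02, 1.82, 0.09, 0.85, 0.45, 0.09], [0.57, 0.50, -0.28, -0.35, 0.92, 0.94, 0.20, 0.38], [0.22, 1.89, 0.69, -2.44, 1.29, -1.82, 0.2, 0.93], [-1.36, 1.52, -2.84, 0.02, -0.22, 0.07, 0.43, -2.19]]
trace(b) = 0.57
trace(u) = 1.50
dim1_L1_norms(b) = [9.2, 8.33, 8.76, 5.31, 5.02, 4.14, 9.48, 8.65]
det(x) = -0.16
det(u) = 0.82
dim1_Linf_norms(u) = [1.82, 2.01, 2.21, 0.88, 1.83, 1.64, 2.64, 2.79]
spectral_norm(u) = 5.24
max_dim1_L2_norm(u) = 4.53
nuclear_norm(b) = 21.41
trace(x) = -0.93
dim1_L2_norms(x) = [0.95, 1.49, 1.31, 0.9, 1.11, 1.5, 0.93, 1.28]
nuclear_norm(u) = 20.31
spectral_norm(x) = 2.06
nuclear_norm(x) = 8.35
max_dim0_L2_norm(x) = 1.61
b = u + x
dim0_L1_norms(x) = [1.61, 3.42, 2.59, 2.83, 2.21, 3.85, 2.89, 2.82]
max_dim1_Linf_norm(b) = 2.84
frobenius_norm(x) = 3.41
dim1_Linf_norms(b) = [1.87, 2.67, 2.8, 1.39, 1.82, 0.94, 2.44, 2.84]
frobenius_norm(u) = 9.20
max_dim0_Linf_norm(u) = 2.79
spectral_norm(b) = 5.89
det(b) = -50.54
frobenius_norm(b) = 9.48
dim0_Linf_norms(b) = [1.7, 1.89, 2.84, 2.44, 1.29, 2.8, 2.25, 2.19]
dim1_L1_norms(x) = [2.34, 3.35, 3.07, 2.11, 2.46, 3.82, 1.96, 3.11]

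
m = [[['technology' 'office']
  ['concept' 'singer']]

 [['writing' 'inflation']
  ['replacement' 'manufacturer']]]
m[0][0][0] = 'technology'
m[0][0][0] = 'technology'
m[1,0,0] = 'writing'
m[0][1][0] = 'concept'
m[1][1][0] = 'replacement'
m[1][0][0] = 'writing'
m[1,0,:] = ['writing', 'inflation']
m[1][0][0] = 'writing'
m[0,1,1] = 'singer'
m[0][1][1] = 'singer'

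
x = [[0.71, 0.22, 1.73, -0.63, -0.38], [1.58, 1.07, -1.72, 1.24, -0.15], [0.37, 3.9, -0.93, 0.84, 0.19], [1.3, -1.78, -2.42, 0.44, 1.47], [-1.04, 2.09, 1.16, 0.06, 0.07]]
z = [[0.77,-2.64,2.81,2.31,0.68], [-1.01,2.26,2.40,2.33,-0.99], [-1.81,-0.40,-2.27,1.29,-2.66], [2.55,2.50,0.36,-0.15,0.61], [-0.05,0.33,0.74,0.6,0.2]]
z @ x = [[-0.29, 5.61, -1.54, -0.34, 4.08],[7.8, 5.34, -14.65, 6.42, 3.86],[1.69, -17.53, -6.54, -0.85, 2.03],[5.06, 6.18, 0.85, 1.77, -1.45],[1.33, 2.58, -2.56, 1.34, 1.01]]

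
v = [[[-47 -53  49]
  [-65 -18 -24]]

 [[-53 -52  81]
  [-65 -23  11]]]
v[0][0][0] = -47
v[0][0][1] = -53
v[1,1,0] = -65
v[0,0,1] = -53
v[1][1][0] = -65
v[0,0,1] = -53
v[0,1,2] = -24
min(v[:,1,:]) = -65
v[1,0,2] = 81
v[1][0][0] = -53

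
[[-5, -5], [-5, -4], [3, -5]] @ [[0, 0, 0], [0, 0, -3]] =[[0, 0, 15], [0, 0, 12], [0, 0, 15]]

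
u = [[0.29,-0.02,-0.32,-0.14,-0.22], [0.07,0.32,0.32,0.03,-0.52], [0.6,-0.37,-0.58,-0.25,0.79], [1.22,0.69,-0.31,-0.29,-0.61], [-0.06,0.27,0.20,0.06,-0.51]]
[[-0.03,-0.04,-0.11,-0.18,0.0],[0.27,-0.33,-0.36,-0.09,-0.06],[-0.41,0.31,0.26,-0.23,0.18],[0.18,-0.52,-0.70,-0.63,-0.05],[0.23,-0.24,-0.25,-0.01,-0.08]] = u@ [[0.06,-0.07,-0.45,-0.47,0.29], [0.09,-0.32,0.0,0.12,-0.38], [0.29,-0.38,-0.33,-0.06,0.15], [0.11,0.66,-0.02,0.22,0.27], [-0.28,0.23,0.42,0.15,0.02]]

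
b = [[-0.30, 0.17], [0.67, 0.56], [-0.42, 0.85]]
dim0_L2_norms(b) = [0.85, 1.03]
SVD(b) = [[-0.19, 0.34], [-0.48, -0.85], [-0.86, 0.40]] @ diag([1.0334649807796985, 0.8439491296885243]) @ [[0.09, -1.0], [-1.00, -0.09]]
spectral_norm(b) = 1.03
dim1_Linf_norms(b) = [0.3, 0.67, 0.85]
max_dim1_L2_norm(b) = 0.95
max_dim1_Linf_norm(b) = 0.85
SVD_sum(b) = [[-0.02,0.20], [-0.05,0.49], [-0.08,0.88]] + [[-0.28, -0.03], [0.72, 0.07], [-0.34, -0.03]]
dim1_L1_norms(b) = [0.47, 1.23, 1.27]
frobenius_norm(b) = 1.33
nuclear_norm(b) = 1.88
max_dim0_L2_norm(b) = 1.03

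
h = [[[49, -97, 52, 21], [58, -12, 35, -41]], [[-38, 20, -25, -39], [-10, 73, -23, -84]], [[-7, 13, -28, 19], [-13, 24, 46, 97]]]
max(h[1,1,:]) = 73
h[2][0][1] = 13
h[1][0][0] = -38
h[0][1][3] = -41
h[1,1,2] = -23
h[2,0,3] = 19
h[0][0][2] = 52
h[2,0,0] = -7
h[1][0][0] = -38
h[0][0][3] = 21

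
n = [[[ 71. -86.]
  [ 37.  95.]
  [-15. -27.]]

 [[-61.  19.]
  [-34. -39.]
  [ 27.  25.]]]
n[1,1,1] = -39.0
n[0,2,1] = -27.0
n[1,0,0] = -61.0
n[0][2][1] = -27.0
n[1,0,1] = 19.0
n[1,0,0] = -61.0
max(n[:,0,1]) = 19.0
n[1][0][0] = -61.0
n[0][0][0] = 71.0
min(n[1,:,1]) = -39.0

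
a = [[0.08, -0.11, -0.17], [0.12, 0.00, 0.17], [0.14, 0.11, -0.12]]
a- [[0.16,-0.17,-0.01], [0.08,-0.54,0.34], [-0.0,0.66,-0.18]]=[[-0.08,0.06,-0.16], [0.04,0.54,-0.17], [0.14,-0.55,0.06]]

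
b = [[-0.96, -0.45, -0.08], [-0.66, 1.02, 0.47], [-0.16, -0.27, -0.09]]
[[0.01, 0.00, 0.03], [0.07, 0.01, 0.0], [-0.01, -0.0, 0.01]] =b @ [[-0.03, -0.0, -0.03], [0.05, -0.01, -0.01], [-0.01, 0.04, -0.02]]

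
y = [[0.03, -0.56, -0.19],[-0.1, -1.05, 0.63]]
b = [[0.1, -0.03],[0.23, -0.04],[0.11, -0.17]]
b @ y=[[0.01, -0.02, -0.04], [0.01, -0.09, -0.07], [0.02, 0.12, -0.13]]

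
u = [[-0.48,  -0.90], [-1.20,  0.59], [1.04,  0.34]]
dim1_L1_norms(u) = [1.38, 1.79, 1.38]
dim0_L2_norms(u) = [1.66, 1.13]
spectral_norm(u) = 1.66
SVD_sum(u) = [[-0.53, -0.03], [-1.17, -0.06], [1.05, 0.06]] + [[0.05, -0.87],  [-0.03, 0.65],  [-0.01, 0.28]]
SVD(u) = [[-0.32, 0.78],  [-0.7, -0.58],  [0.64, -0.25]] @ diag([1.6601392329681268, 1.1267820229130385]) @ [[1.00, 0.05], [0.05, -1.00]]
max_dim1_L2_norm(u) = 1.34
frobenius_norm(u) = 2.01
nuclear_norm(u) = 2.79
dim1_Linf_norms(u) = [0.9, 1.2, 1.04]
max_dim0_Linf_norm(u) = 1.2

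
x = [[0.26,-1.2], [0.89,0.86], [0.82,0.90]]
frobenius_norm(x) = 2.13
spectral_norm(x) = 1.91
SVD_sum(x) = [[-0.45, -0.80], [0.58, 1.03], [0.58, 1.03]] + [[0.71, -0.4], [0.31, -0.17], [0.24, -0.13]]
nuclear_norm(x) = 2.84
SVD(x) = [[0.48, 0.88], [-0.62, 0.38], [-0.62, 0.30]] @ diag([1.9124478525680209, 0.9296468206840516]) @ [[-0.49, -0.87], [0.87, -0.49]]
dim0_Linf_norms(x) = [0.89, 1.2]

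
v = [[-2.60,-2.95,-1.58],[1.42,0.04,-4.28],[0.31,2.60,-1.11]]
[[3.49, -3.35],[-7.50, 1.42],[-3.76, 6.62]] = v @[[-1.31, -1.03], [-0.73, 2.39], [1.31, -0.65]]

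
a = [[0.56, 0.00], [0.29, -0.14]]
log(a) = [[(-0.58+0j), 0j], [0.57-1.30j, (-1.97+3.14j)]]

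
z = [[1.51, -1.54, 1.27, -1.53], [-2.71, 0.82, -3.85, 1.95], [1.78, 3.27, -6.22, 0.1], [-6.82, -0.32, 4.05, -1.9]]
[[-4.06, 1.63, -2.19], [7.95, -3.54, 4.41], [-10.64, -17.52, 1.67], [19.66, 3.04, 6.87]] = z @ [[-2.94,-0.01,-1.18], [-1.06,-2.12,0.29], [0.33,1.74,-0.46], [1.09,2.5,-0.41]]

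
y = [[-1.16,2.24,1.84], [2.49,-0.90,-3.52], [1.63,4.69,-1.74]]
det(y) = 0.073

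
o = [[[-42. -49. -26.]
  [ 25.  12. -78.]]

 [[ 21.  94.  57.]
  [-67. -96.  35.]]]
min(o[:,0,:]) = -49.0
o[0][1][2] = -78.0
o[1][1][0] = -67.0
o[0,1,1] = 12.0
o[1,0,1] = 94.0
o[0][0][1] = -49.0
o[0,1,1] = 12.0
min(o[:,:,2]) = -78.0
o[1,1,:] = [-67.0, -96.0, 35.0]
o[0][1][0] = 25.0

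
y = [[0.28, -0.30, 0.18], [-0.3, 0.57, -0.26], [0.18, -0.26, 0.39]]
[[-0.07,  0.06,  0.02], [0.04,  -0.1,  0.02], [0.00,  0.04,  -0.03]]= y @ [[-0.50,0.06,0.24],[-0.13,-0.16,0.1],[0.15,-0.03,-0.12]]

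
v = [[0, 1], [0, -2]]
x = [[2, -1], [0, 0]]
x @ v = [[0, 4], [0, 0]]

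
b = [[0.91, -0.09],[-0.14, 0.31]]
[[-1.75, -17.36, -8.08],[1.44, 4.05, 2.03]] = b @ [[-1.53, -18.61, -8.62], [3.96, 4.67, 2.64]]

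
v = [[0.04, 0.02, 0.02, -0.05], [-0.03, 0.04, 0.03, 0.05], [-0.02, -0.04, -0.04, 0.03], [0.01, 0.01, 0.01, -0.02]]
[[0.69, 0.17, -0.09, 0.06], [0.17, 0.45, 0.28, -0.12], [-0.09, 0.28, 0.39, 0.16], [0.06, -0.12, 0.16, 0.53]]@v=[[0.02, 0.02, 0.02, -0.03],[-0.01, 0.01, 0.0, 0.02],[-0.02, -0.0, -0.01, 0.03],[0.01, -0.00, -0.00, -0.01]]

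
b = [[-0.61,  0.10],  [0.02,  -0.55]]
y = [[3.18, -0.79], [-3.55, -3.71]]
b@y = [[-2.29, 0.11], [2.02, 2.02]]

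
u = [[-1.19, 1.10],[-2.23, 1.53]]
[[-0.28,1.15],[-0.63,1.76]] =u@[[0.42, -0.28],[0.2, 0.74]]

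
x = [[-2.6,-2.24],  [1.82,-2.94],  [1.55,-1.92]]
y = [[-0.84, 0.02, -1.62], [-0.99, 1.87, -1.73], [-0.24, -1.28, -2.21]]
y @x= [[-0.29, 4.93],[3.30, 0.04],[-5.13, 8.54]]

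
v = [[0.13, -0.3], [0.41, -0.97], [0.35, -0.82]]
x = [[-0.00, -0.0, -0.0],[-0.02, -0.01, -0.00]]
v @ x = [[0.01, 0.0, 0.0],  [0.02, 0.01, 0.00],  [0.02, 0.01, 0.0]]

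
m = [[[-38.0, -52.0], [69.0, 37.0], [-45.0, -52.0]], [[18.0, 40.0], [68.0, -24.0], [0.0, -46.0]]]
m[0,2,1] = -52.0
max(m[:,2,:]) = 0.0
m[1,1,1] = -24.0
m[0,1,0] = 69.0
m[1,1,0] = 68.0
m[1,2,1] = -46.0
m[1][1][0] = 68.0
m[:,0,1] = [-52.0, 40.0]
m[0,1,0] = 69.0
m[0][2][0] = -45.0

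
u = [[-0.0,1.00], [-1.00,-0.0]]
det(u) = 1.00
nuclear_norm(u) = 2.00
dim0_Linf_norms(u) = [1.0, 1.0]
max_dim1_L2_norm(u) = 1.0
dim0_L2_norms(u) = [1.0, 1.0]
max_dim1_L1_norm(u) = 1.0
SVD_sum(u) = [[0.00, 0.00], [-1.0, 0.00]] + [[0.0, 1.0], [0.00, 0.0]]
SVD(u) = [[0.0, -1.00],  [-1.0, 0.00]] @ diag([1.0, 1.0]) @ [[1.00, 0.00], [-0.00, -1.0]]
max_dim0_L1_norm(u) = 1.0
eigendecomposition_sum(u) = [[-0.00+0.50j, (0.5+0j)], [-0.50+0.00j, -0.00+0.50j]] + [[-0.5j, (0.5-0j)], [(-0.5+0j), 0.00-0.50j]]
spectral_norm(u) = 1.00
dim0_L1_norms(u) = [1.0, 1.0]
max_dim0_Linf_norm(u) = 1.0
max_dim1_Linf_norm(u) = 1.0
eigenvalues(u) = [(-0+1j), (-0-1j)]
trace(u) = 0.00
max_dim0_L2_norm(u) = 1.0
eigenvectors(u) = [[(0.71+0j), 0.71-0.00j],  [0.71j, -0.71j]]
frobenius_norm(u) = 1.41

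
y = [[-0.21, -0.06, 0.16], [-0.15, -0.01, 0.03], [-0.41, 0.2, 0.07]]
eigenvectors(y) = [[0.31-0.32j, 0.31+0.32j, (-0.56+0j)], [(0.27+0.11j), 0.27-0.11j, (-0.62+0j)], [0.85+0.00j, (0.85-0j), -0.55+0.00j]]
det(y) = -0.00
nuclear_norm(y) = 0.75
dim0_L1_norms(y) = [0.77, 0.27, 0.26]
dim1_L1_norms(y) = [0.43, 0.19, 0.68]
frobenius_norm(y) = 0.56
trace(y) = -0.15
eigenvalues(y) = [(-0.02+0.18j), (-0.02-0.18j), (-0.12+0j)]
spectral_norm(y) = 0.52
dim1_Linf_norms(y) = [0.21, 0.15, 0.41]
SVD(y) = [[-0.42,-0.86,-0.3], [-0.27,-0.2,0.94], [-0.87,0.48,-0.15]] @ diag([0.5232784301701221, 0.185276318585205, 0.04064935780804016]) @ [[0.92, -0.28, -0.26], [0.08, 0.80, -0.59], [-0.37, -0.53, -0.76]]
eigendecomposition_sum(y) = [[-0.09+0.05j, (0.03-0.09j), 0.05+0.04j], [(-0.05-0.04j), (0.06-0j), -0.01+0.04j], [(-0.19-0.05j), (0.16-0.08j), 0.01+0.13j]] + [[(-0.09-0.05j), 0.03+0.09j, (0.05-0.04j)],[-0.05+0.04j, 0.06+0.00j, (-0.01-0.04j)],[-0.19+0.05j, (0.16+0.08j), 0.01-0.13j]] + [[(-0.04-0j),-0.12+0.00j,0.05+0.00j],  [-0.04-0.00j,-0.13+0.00j,0.06+0.00j],  [-0.04-0.00j,-0.12+0.00j,0.05+0.00j]]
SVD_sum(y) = [[-0.20, 0.06, 0.06],  [-0.13, 0.04, 0.04],  [-0.42, 0.13, 0.12]] + [[-0.01, -0.13, 0.09], [-0.0, -0.03, 0.02], [0.01, 0.07, -0.05]] + [[0.00, 0.01, 0.01], [-0.01, -0.02, -0.03], [0.00, 0.00, 0.00]]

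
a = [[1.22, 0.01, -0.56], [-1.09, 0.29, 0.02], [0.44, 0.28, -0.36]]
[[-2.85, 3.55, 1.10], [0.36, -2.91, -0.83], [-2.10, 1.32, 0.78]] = a@[[-0.80, 2.58, 1.27],[-1.98, -0.27, 1.85],[3.31, -0.73, 0.83]]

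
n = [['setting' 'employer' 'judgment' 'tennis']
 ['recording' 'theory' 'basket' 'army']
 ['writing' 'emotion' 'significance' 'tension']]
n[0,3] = 'tennis'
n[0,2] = 'judgment'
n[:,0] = ['setting', 'recording', 'writing']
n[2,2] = 'significance'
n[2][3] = 'tension'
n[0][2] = 'judgment'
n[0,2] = 'judgment'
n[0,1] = 'employer'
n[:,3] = ['tennis', 'army', 'tension']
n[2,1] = 'emotion'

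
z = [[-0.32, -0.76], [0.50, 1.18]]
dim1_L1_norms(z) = [1.08, 1.68]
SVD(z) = [[-0.54, 0.84],[0.84, 0.54]] @ diag([1.5239414423803979, 0.0015748636615927347]) @ [[0.39, 0.92],[0.92, -0.39]]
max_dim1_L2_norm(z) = 1.28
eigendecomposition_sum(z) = [[0.0, 0.0], [-0.0, -0.00]] + [[-0.32, -0.76], [0.5, 1.18]]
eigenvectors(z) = [[-0.92, 0.54], [0.39, -0.84]]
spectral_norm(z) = 1.52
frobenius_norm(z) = 1.52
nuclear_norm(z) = 1.53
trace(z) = 0.86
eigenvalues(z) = [0.0, 0.86]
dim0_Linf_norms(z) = [0.5, 1.18]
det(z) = 0.00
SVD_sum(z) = [[-0.32, -0.76], [0.5, 1.18]] + [[0.0, -0.0], [0.0, -0.00]]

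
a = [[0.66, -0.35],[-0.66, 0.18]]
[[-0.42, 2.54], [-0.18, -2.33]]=a @ [[1.24, 3.21],  [3.53, -1.20]]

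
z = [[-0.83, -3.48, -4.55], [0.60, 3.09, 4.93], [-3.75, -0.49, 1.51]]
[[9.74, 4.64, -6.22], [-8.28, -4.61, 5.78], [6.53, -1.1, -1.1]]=z@ [[-1.29,0.17,0.25], [-2.78,-0.68,1.31], [0.22,-0.53,0.32]]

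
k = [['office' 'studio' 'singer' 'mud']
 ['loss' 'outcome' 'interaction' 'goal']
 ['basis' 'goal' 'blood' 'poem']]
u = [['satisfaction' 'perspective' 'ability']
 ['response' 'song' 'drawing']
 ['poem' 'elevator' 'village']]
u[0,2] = 'ability'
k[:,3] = ['mud', 'goal', 'poem']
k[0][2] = 'singer'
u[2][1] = 'elevator'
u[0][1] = 'perspective'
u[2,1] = 'elevator'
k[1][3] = 'goal'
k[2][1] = 'goal'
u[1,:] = ['response', 'song', 'drawing']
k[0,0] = 'office'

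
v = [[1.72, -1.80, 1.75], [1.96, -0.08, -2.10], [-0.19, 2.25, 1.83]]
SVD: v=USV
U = [[-0.2, -0.96, -0.17], [-0.67, 0.26, -0.69], [0.71, -0.03, -0.70]]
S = [3.59, 3.05, 1.95]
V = [[-0.50, 0.56, 0.66], [-0.37, 0.54, -0.75], [-0.78, -0.62, -0.06]]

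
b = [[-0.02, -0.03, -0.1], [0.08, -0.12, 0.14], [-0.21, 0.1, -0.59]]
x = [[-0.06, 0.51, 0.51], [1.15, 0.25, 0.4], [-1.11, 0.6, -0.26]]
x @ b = [[-0.07, -0.01, -0.22], [-0.09, -0.02, -0.32], [0.12, -0.06, 0.35]]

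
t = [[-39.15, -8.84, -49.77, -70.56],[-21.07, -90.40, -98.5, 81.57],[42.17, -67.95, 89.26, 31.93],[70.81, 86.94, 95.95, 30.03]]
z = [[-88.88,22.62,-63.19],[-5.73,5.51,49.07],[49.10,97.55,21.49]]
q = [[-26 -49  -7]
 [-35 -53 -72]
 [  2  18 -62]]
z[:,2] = [-63.19, 49.07, 21.49]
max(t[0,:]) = -8.84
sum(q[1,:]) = -160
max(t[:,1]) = 86.94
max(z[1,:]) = 49.07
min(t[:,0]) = -39.15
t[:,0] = [-39.15, -21.07, 42.17, 70.81]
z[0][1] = 22.62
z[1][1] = 5.51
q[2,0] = 2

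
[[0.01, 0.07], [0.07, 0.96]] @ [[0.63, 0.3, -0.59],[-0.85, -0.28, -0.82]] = [[-0.05,-0.02,-0.06], [-0.77,-0.25,-0.83]]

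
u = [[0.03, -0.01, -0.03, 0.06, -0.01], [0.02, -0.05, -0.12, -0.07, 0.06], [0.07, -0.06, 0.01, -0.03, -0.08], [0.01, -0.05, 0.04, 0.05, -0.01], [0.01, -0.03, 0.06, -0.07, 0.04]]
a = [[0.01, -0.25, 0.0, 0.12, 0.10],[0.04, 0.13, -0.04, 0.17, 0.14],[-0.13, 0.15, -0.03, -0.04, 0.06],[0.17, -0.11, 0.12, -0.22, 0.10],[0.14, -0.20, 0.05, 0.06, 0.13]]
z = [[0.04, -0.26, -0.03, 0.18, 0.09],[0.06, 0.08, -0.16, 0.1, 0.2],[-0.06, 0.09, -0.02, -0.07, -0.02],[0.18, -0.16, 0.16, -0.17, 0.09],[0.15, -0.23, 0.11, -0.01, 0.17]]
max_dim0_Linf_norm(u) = 0.12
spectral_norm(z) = 0.51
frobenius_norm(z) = 0.67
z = u + a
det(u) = -0.00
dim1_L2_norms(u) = [0.07, 0.16, 0.13, 0.08, 0.11]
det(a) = 0.00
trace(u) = 0.08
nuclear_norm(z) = 1.19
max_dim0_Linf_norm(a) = 0.25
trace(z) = 0.10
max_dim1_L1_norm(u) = 0.32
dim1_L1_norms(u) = [0.14, 0.32, 0.25, 0.16, 0.21]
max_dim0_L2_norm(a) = 0.39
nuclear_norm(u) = 0.51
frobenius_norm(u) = 0.26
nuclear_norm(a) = 1.17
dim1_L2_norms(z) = [0.33, 0.29, 0.13, 0.35, 0.34]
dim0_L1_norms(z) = [0.49, 0.82, 0.48, 0.53, 0.57]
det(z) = 0.00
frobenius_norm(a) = 0.63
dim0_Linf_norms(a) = [0.17, 0.25, 0.12, 0.22, 0.14]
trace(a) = 0.02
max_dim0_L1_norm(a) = 0.84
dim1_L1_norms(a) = [0.48, 0.52, 0.41, 0.72, 0.58]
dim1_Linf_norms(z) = [0.26, 0.2, 0.09, 0.18, 0.23]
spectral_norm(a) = 0.46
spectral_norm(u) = 0.17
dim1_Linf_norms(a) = [0.25, 0.17, 0.15, 0.22, 0.2]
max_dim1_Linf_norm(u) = 0.12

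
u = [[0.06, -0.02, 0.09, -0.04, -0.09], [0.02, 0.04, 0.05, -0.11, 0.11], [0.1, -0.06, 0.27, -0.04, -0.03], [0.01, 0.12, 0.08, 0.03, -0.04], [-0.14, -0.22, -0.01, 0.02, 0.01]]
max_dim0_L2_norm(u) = 0.3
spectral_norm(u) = 0.34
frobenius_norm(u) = 0.48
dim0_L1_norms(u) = [0.33, 0.46, 0.5, 0.24, 0.28]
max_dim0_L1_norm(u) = 0.5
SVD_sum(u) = [[0.06,0.02,0.10,-0.02,-0.02], [0.03,0.01,0.05,-0.01,-0.01], [0.13,0.05,0.23,-0.05,-0.04], [0.04,0.02,0.08,-0.02,-0.01], [-0.05,-0.02,-0.10,0.02,0.02]] + [[-0.01,  -0.03,  0.01,  -0.00,  -0.00],[0.01,  0.03,  -0.01,  0.0,  0.0],[-0.03,  -0.11,  0.04,  -0.00,  -0.01],[0.02,  0.08,  -0.03,  0.00,  0.01],[-0.06,  -0.21,  0.08,  -0.0,  -0.01]] + [[0.00, 0.00, -0.0, 0.03, -0.04], [-0.00, -0.0, 0.0, -0.09, 0.12], [-0.0, -0.00, 0.0, -0.00, 0.00], [0.0, 0.0, -0.0, 0.03, -0.04], [-0.00, -0.00, 0.00, -0.0, 0.01]] + [[0.03, -0.02, -0.02, -0.02, -0.01], [-0.00, 0.00, 0.0, 0.00, 0.00], [-0.01, 0.00, 0.00, 0.0, 0.00], [-0.04, 0.02, 0.03, 0.03, 0.02], [-0.02, 0.01, 0.01, 0.01, 0.01]] + [[-0.02,0.01,0.0,-0.02,-0.02], [-0.01,0.00,0.00,-0.01,-0.01], [0.01,-0.00,-0.0,0.01,0.01], [-0.01,0.00,0.00,-0.01,-0.01], [-0.01,0.00,0.00,-0.01,-0.01]]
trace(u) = 0.41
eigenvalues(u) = [(0.3+0j), (-0.06+0j), (0.1+0j), (0.04+0.19j), (0.04-0.19j)]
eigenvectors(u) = [[(-0.34+0j), -0.63+0.00j, (-0.47+0j), 0.14+0.03j, 0.14-0.03j],[0j, (0.16+0j), 0.14+0.00j, -0.62+0.00j, (-0.62-0j)],[-0.88+0.00j, 0.11+0.00j, (0.52+0j), -0.11-0.10j, -0.11+0.10j],[-0.29+0.00j, (-0.48+0j), (0.53+0j), (0.07+0.45j), (0.07-0.45j)],[0.17+0.00j, (-0.57+0j), (0.45+0j), (0.11-0.6j), (0.11+0.6j)]]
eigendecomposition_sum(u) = [[(0.06-0j), -0.01+0.00j, 0.10-0.00j, (-0.02+0j), (-0.03-0j)], [(-0+0j), 0j, (-0+0j), 0.00-0.00j, 0j], [0.14-0.00j, (-0.03+0j), (0.25-0j), (-0.05+0j), (-0.07-0j)], [0.05-0.00j, (-0.01+0j), (0.08-0j), -0.02+0.00j, -0.02-0.00j], [(-0.03+0j), 0.01+0.00j, -0.05+0.00j, 0.01-0.00j, (0.01+0j)]] + [[(-0.03-0j), (-0.02+0j), (0.01-0j), -0.02+0.00j, -0.02-0.00j], [(0.01+0j), -0j, -0.00+0.00j, 0.01-0.00j, (0.01+0j)], [(0.01+0j), -0j, -0.00+0.00j, 0.00-0.00j, 0.00+0.00j], [(-0.02-0j), -0.01+0.00j, 0.01-0.00j, -0.02+0.00j, -0.02-0.00j], [(-0.03-0j), (-0.01+0j), 0.01-0.00j, -0.02+0.00j, (-0.02-0j)]] + [[0.04+0.00j, 0.00+0.00j, -0.01-0.00j, (-0.03-0j), (-0.02+0j)], [-0.01+0.00j, (-0+0j), 0.00+0.00j, 0.01+0.00j, 0.01-0.00j], [(-0.04+0j), (-0+0j), 0.01+0.00j, (0.03+0j), (0.02-0j)], [(-0.04+0j), -0.00+0.00j, (0.01+0j), 0.03+0.00j, 0.02-0.00j], [(-0.04+0j), (-0+0j), (0.01+0j), 0.03+0.00j, (0.02-0j)]] + [[-0.00-0.01j,0.00-0.02j,(-0.01+0j),0.01+0.00j,-0.01-0.00j], [(0.01+0.02j),0.02+0.10j,0.03-0.01j,-0.06+0.01j,(0.05-0.01j)], [(-0+0.01j),-0.01+0.02j,(0.01+0j),(-0.01-0.01j),0.01+0.01j], [(0.01-0.01j),0.07-0.02j,-0.01-0.02j,(0.01+0.04j),(-0.01-0.04j)], [-0.02+0.01j,-0.10-0.00j,0.01+0.03j,-0.06j,(-0+0.05j)]] + [[(-0+0.01j), 0.00+0.02j, (-0.01-0j), 0.01-0.00j, (-0.01+0j)], [(0.01-0.02j), (0.02-0.1j), 0.03+0.01j, (-0.06-0.01j), 0.05+0.01j], [-0.00-0.01j, (-0.01-0.02j), (0.01-0j), (-0.01+0.01j), 0.01-0.01j], [0.01+0.01j, 0.07+0.02j, (-0.01+0.02j), (0.01-0.04j), -0.01+0.04j], [(-0.02-0.01j), -0.10+0.00j, (0.01-0.03j), 0.00+0.06j, (-0-0.05j)]]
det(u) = -0.00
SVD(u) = [[-0.35, -0.14, -0.28, 0.55, 0.69], [-0.19, 0.11, 0.91, -0.07, 0.36], [-0.8, -0.43, 0.04, -0.11, -0.4], [-0.27, 0.30, -0.31, -0.76, 0.40], [0.35, -0.83, 0.04, -0.32, 0.29]] @ diag([0.3396079220783492, 0.27770760821762597, 0.16870841788145693, 0.08985491967766855, 0.05008499521140814]) @ [[-0.46, -0.18, -0.83, 0.19, 0.15], [0.25, 0.91, -0.33, 0.01, 0.06], [-0.02, -0.03, 0.03, -0.58, 0.81], [0.65, -0.32, -0.44, -0.44, -0.3], [-0.55, 0.2, 0.02, -0.65, -0.48]]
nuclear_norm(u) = 0.93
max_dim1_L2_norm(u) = 0.3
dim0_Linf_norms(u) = [0.14, 0.22, 0.27, 0.11, 0.11]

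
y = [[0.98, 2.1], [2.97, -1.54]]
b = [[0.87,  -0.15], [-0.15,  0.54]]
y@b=[[0.54, 0.99], [2.81, -1.28]]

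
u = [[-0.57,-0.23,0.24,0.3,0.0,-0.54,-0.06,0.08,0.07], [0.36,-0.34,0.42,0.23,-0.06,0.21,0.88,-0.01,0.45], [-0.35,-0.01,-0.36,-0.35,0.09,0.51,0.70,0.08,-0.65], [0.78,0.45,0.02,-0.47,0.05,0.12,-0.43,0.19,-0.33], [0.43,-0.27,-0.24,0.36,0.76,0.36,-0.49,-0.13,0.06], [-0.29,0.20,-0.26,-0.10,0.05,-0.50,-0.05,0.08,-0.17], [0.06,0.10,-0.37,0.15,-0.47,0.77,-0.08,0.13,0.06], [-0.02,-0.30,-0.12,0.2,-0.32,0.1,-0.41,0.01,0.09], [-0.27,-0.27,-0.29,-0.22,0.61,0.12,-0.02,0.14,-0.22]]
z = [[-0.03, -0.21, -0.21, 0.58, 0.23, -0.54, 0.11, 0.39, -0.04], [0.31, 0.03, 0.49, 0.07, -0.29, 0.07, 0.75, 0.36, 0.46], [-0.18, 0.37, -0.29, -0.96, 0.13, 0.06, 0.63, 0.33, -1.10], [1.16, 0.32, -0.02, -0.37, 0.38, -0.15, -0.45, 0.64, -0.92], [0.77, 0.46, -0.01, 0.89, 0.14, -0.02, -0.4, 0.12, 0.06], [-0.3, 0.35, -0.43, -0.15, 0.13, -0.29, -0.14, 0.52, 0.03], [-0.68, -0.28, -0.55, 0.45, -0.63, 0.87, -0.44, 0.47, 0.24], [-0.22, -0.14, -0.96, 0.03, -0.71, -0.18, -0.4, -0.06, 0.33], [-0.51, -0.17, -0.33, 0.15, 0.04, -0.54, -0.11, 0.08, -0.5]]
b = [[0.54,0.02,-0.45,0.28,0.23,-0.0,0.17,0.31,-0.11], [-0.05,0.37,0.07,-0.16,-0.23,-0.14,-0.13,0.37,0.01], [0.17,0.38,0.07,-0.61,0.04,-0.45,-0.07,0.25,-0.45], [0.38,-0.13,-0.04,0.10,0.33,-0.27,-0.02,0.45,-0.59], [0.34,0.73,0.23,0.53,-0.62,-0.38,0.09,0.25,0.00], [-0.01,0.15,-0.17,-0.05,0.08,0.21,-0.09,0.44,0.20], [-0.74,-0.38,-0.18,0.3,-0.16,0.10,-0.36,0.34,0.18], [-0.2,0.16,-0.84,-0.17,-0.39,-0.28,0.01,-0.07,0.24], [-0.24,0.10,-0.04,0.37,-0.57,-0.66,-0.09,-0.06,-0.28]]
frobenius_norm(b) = 2.88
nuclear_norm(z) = 10.59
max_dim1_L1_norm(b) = 3.17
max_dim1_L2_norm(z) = 1.79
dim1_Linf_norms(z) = [0.58, 0.75, 1.1, 1.16, 0.89, 0.52, 0.87, 0.96, 0.54]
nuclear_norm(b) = 6.91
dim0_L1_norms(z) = [4.16, 2.33, 3.29, 3.65, 2.68, 2.72, 3.43, 2.97, 3.68]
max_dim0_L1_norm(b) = 2.67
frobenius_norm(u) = 3.06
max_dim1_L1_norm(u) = 3.1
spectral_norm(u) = 1.56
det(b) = -0.00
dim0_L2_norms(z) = [1.71, 0.86, 1.37, 1.56, 1.11, 1.22, 1.31, 1.15, 1.64]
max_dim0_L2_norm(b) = 1.11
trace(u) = -1.77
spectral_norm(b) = 1.59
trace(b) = -0.04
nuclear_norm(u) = 7.77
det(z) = 0.69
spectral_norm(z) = 2.36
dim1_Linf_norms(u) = [0.57, 0.88, 0.7, 0.78, 0.76, 0.5, 0.77, 0.41, 0.61]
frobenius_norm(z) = 4.06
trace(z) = -1.81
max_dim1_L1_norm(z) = 4.61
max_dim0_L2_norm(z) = 1.71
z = b + u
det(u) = -0.02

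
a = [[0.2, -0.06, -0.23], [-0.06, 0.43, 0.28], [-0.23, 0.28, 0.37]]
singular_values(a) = [0.76, 0.25, 0.0]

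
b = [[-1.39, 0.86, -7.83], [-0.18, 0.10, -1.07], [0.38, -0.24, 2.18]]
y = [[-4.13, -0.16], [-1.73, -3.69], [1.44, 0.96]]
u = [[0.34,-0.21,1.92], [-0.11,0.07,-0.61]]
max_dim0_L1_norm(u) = 2.53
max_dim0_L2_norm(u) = 2.01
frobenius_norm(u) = 2.06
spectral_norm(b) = 8.37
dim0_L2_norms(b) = [1.45, 0.9, 8.2]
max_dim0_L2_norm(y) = 4.7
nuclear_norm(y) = 8.27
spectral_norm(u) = 2.06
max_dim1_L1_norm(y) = 5.42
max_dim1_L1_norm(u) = 2.47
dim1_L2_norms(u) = [1.96, 0.62]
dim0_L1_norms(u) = [0.45, 0.28, 2.53]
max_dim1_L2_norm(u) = 1.96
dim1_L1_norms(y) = [4.29, 5.42, 2.4]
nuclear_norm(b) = 8.40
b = y @ u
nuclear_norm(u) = 2.06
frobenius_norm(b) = 8.37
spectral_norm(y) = 5.25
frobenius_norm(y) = 6.06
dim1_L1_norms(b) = [10.08, 1.35, 2.8]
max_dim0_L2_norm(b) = 8.2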